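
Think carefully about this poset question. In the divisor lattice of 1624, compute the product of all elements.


Divisors of 1624: [1, 2, 4, 7, 8, 14, 28, 29, 56, 58, 116, 203, 232, 406, 812, 1624]
Product = n^(d(n)/2) = 1624^(16/2)
Product = 48382488186132912853221376


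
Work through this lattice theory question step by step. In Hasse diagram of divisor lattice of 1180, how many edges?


A cover relation a -< b holds when a < b with no c strictly between.
Cover relations:
  1 -< 2
  1 -< 5
  1 -< 59
  2 -< 4
  2 -< 10
  2 -< 118
  4 -< 20
  4 -< 236
  ...12 more
Total: 20


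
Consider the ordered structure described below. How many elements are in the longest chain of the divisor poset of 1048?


A chain is a totally ordered subset; we count the number of elements in a maximum chain.
Compute, for each element x, the size of the longest chain ending at x:
  1: 1
  2: 2
  131: 2
  4: 3
  8: 4
  262: 3
  ...
A maximum chain: 1 < 2 < 4 < 8 < 1048
Number of elements in the longest chain: 5


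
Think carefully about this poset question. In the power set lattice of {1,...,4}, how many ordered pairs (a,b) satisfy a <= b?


The order relation is {(a,b) : a <= b}, reflexive so it includes (a,a).
Examples: ({},{}), ({},{1,2}), ({},{1,2,3}), ({},{1,2,3,4}), ({},{1,2,4}), ...
Total ordered pairs: 81


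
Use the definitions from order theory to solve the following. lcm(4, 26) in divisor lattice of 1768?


Join=lcm.
gcd(4,26)=2
lcm=52


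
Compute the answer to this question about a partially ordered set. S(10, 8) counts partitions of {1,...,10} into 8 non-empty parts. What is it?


S(n,k) = k*S(n-1,k) + S(n-1,k-1).
S(9,8) = 36, S(9,7) = 462
S(10,8) = 8*36 + 462 = 288 + 462
S(10,8) = 750


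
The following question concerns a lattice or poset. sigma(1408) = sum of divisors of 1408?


sigma(n) = sum of divisors.
Divisors of 1408: [1, 2, 4, 8, 11, 16, 22, 32, 44, 64, 88, 128, 176, 352, 704, 1408]
Sum = 3060


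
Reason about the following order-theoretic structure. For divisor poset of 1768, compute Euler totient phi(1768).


phi(n) = n * prod_{p|n} (1 - 1/p).
Prime divisors of 1768: [2, 13, 17]
phi(1768) = 1768 * (1 - 1/2) * (1 - 1/13) * (1 - 1/17)
phi(1768) = 768


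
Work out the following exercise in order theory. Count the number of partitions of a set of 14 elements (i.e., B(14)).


B(n) = number of set partitions of an n-element set.
B(n) satisfies the recurrence: B(n+1) = sum_k C(n,k)*B(k).
B(14) = 190899322


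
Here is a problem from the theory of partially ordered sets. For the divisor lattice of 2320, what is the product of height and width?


Height = length of longest chain minus 1; width = size of largest antichain.
A maximum chain: 1 | 29 | 145 | 290 | 580 | 1160 | 2320  (height 6).
A maximum antichain: {4, 10, 58, 145}  (width 4).
Product = 6 * 4 = 24


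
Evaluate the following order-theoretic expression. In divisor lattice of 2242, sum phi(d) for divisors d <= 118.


Divisors of 2242 up to 118: [1, 2, 19, 38, 59, 118]
phi values: [1, 1, 18, 18, 58, 58]
Sum = 154


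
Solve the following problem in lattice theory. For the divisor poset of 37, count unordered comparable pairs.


A comparable pair {a,b} has a < b or b < a in the order.
Count unordered pairs where one element is strictly below the other.
Examples: {1,37}
Total comparable pairs: 1


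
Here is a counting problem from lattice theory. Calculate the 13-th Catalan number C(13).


C(n) = C(2n, n) / (n+1).
C(26, 13) = 10400600
C(13) = 10400600 / 14 = 742900


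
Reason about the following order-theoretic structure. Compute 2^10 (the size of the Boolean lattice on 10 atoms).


Power set = 2^n.
2^10 = 1024


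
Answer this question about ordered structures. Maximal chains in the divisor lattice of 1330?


A maximal chain goes from the minimum element to a maximal element via cover relations.
Counting all min-to-max paths in the cover graph.
Total maximal chains: 24


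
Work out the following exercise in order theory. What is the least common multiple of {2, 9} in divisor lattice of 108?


In a divisor lattice, join = lcm (least common multiple).
Compute lcm iteratively: start with first element, then lcm(current, next).
Elements: [2, 9]
lcm(2,9) = 18
Final lcm = 18


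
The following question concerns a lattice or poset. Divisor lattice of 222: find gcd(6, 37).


In a divisor lattice, meet = gcd (greatest common divisor).
By Euclidean algorithm or factoring: gcd(6,37) = 1


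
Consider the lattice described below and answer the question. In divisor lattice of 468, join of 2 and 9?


In a divisor lattice, join = lcm (least common multiple).
gcd(2,9) = 1
lcm(2,9) = 2*9/gcd = 18/1 = 18


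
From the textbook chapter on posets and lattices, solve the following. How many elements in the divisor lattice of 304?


Divisors of 304: [1, 2, 4, 8, 16, 19, 38, 76, 152, 304]
Count: 10


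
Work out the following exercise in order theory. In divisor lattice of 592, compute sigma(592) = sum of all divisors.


sigma(n) = sum of divisors.
Divisors of 592: [1, 2, 4, 8, 16, 37, 74, 148, 296, 592]
Sum = 1178


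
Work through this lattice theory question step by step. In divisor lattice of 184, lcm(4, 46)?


Join=lcm.
gcd(4,46)=2
lcm=92


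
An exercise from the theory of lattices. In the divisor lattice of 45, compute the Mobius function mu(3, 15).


In a divisor lattice, mu(a,b) = mu(b/a) where mu is the classical Mobius function.
b/a = 15/3 = 5
Prime factorization of 5: primes [5]
5 is squarefree with 1 prime factor(s), so mu(5) = (-1)^1 = -1


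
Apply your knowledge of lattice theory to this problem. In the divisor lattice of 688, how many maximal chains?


A maximal chain goes from the minimum element to a maximal element via cover relations.
Counting all min-to-max paths in the cover graph.
Total maximal chains: 5


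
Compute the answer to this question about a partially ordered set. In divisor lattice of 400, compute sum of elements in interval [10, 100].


Interval [10,100] in divisors of 400: [10, 20, 50, 100]
Sum = 180


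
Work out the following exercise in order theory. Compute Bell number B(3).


B(n) = number of set partitions of an n-element set.
B(n) satisfies the recurrence: B(n+1) = sum_k C(n,k)*B(k).
B(3) = 5


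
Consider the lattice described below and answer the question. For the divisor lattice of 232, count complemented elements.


An element a is complemented if some b has a meet b = bottom, a join b = top.
a is complemented iff gcd(a, n/a)=1, i.e. a is a unitary divisor of 232.
Complemented elements: 1, 8, 29, 232
Count: 4


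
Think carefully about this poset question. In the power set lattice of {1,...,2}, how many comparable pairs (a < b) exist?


A comparable pair {a,b} has a < b or b < a in the order.
Count unordered pairs where one element is strictly below the other.
Examples: {{},{1}}, {{},{2}}, {{},{1,2}}, {{1},{1,2}}, ...
Total comparable pairs: 5


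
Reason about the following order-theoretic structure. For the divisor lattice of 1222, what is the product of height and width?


Height = length of longest chain minus 1; width = size of largest antichain.
A maximum chain: 1 | 47 | 611 | 1222  (height 3).
A maximum antichain: {2, 13, 47}  (width 3).
Product = 3 * 3 = 9


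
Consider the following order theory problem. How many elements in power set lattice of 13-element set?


Power set = 2^n.
2^13 = 8192


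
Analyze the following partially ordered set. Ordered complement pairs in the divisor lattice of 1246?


Complement pair (a,b): a meet b = bottom, a join b = top.
Here: gcd(a,b)=1 and lcm(a,b)=1246, i.e. a*b=1246 with a,b coprime.
Pairs found: (1,1246), (2,623), (7,178), (14,89), ... (4 more)
Total ordered pairs: 8


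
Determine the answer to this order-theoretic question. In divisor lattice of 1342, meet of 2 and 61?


In a divisor lattice, meet = gcd (greatest common divisor).
By Euclidean algorithm or factoring: gcd(2,61) = 1


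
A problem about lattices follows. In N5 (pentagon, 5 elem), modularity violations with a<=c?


Modular law: if a <= c then a v (b ^ c) = (a v b) ^ c.
Check all triples (a,b,c) with a <= c among 5 elements.
  e.g. a=a, b=c, c=b: lhs=a != rhs=b
Total violating triples: 1


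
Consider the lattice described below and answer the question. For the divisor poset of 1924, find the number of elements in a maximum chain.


A chain is a totally ordered subset; we count the number of elements in a maximum chain.
Compute, for each element x, the size of the longest chain ending at x:
  1: 1
  2: 2
  13: 2
  37: 2
  4: 3
  26: 3
  ...
A maximum chain: 1 < 2 < 4 < 52 < 1924
Number of elements in the longest chain: 5


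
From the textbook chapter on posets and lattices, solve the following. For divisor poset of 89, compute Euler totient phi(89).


phi(n) = n * prod_{p|n} (1 - 1/p).
Prime divisors of 89: [89]
phi(89) = 89 * (1 - 1/89)
phi(89) = 88


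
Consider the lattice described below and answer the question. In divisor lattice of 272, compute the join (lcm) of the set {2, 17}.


In a divisor lattice, join = lcm (least common multiple).
Compute lcm iteratively: start with first element, then lcm(current, next).
Elements: [2, 17]
lcm(2,17) = 34
Final lcm = 34


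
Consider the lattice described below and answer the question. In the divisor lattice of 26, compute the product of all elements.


Divisors of 26: [1, 2, 13, 26]
Product = n^(d(n)/2) = 26^(4/2)
Product = 676


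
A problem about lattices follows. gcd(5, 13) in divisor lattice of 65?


Meet=gcd.
gcd(5,13)=1


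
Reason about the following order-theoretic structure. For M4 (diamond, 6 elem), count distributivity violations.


Distributive law: a ^ (b v c) = (a ^ b) v (a ^ c).
Check all 6^3 = 216 ordered triples (a,b,c).
  e.g. a=a1, b=a2, c=a3: lhs=a1 != rhs=0
  e.g. a=a1, b=a2, c=a4: lhs=a1 != rhs=0
Total violating triples: 24


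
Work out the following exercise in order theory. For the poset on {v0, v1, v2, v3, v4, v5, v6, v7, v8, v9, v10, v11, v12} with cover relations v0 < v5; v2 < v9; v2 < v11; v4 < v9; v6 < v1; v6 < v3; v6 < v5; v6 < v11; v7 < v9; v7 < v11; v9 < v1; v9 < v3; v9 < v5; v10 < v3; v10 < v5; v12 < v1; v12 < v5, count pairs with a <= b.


The order relation is {(a,b) : a <= b}, reflexive so it includes (a,a).
Examples: (v0,v0), (v0,v5), (v1,v1), (v10,v10), (v10,v3), ...
Total ordered pairs: 39


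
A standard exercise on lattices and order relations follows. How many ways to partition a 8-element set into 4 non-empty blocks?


S(n,k) = k*S(n-1,k) + S(n-1,k-1).
S(7,4) = 350, S(7,3) = 301
S(8,4) = 4*350 + 301 = 1400 + 301
S(8,4) = 1701


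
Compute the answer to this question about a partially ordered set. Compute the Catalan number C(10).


C(n) = C(2n, n) / (n+1).
C(20, 10) = 184756
C(10) = 184756 / 11 = 16796


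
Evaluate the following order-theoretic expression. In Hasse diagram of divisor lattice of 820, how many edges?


A cover relation a -< b holds when a < b with no c strictly between.
Cover relations:
  1 -< 2
  1 -< 5
  1 -< 41
  2 -< 4
  2 -< 10
  2 -< 82
  4 -< 20
  4 -< 164
  ...12 more
Total: 20


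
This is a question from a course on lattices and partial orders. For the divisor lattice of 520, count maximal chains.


A maximal chain goes from the minimum element to a maximal element via cover relations.
Counting all min-to-max paths in the cover graph.
Total maximal chains: 20


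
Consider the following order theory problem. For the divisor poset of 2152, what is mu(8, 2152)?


In a divisor lattice, mu(a,b) = mu(b/a) where mu is the classical Mobius function.
b/a = 2152/8 = 269
Prime factorization of 269: primes [269]
269 is squarefree with 1 prime factor(s), so mu(269) = (-1)^1 = -1


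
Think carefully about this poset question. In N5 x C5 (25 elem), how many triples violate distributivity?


Distributive law: a ^ (b v c) = (a ^ b) v (a ^ c).
Check all 25^3 = 15625 ordered triples (a,b,c).
  e.g. a=(b,0), b=(a,0), c=(c,0): lhs=(b,0) != rhs=(a,0)
  e.g. a=(b,0), b=(a,0), c=(c,1): lhs=(b,0) != rhs=(a,0)
Total violating triples: 250


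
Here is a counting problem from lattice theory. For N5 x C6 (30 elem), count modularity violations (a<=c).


Modular law: if a <= c then a v (b ^ c) = (a v b) ^ c.
Check all triples (a,b,c) with a <= c among 30 elements.
  e.g. a=(a,0), b=(c,0), c=(b,0): lhs=(a,0) != rhs=(b,0)
  e.g. a=(a,0), b=(c,1), c=(b,0): lhs=(a,0) != rhs=(b,0)
Total violating triples: 126


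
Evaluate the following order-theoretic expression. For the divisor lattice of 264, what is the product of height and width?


Height = length of longest chain minus 1; width = size of largest antichain.
A maximum chain: 1 | 11 | 33 | 66 | 132 | 264  (height 5).
A maximum antichain: {4, 6, 22, 33}  (width 4).
Product = 5 * 4 = 20


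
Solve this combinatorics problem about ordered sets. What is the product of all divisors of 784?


Divisors of 784: [1, 2, 4, 7, 8, 14, 16, 28, 49, 56, 98, 112, 196, 392, 784]
Product = n^(d(n)/2) = 784^(15/2)
Product = 5097655355238390956032


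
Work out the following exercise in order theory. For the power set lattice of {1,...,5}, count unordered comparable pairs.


A comparable pair {a,b} has a < b or b < a in the order.
Count unordered pairs where one element is strictly below the other.
Examples: {{},{1}}, {{},{2}}, {{},{3}}, {{},{4}}, ...
Total comparable pairs: 211


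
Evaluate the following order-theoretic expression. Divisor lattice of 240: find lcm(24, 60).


In a divisor lattice, join = lcm (least common multiple).
gcd(24,60) = 12
lcm(24,60) = 24*60/gcd = 1440/12 = 120


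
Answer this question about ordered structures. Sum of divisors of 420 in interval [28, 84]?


Interval [28,84] in divisors of 420: [28, 84]
Sum = 112


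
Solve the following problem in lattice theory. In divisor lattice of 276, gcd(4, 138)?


Meet=gcd.
gcd(4,138)=2


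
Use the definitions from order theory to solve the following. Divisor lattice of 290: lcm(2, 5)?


Join=lcm.
gcd(2,5)=1
lcm=10


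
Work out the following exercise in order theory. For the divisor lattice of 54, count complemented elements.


An element a is complemented if some b has a meet b = bottom, a join b = top.
a is complemented iff gcd(a, n/a)=1, i.e. a is a unitary divisor of 54.
Complemented elements: 1, 2, 27, 54
Count: 4


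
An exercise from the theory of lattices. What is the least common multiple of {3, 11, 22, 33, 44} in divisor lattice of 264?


In a divisor lattice, join = lcm (least common multiple).
Compute lcm iteratively: start with first element, then lcm(current, next).
Elements: [3, 11, 22, 33, 44]
lcm(3,11) = 33
lcm(33,22) = 66
lcm(66,33) = 66
lcm(66,44) = 132
Final lcm = 132


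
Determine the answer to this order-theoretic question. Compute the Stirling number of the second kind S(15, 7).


S(n,k) = k*S(n-1,k) + S(n-1,k-1).
S(14,7) = 49329280, S(14,6) = 63436373
S(15,7) = 7*49329280 + 63436373 = 345304960 + 63436373
S(15,7) = 408741333


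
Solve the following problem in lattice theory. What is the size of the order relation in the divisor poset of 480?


The order relation is {(a,b) : a <= b}, reflexive so it includes (a,a).
Examples: (1,1), (1,10), (1,12), (1,120), (1,15), ...
Total ordered pairs: 189


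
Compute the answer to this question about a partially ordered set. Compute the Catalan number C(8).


C(n) = C(2n, n) / (n+1).
C(16, 8) = 12870
C(8) = 12870 / 9 = 1430


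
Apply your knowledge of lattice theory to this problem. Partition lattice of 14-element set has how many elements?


B(n) = number of set partitions of an n-element set.
B(n) satisfies the recurrence: B(n+1) = sum_k C(n,k)*B(k).
B(14) = 190899322


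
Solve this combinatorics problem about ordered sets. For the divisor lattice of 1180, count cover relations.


A cover relation a -< b holds when a < b with no c strictly between.
Cover relations:
  1 -< 2
  1 -< 5
  1 -< 59
  2 -< 4
  2 -< 10
  2 -< 118
  4 -< 20
  4 -< 236
  ...12 more
Total: 20


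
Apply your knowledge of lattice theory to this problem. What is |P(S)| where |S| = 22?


Power set = 2^n.
2^22 = 4194304


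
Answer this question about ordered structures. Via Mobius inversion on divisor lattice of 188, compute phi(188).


phi(n) = n * prod_{p|n} (1 - 1/p).
Prime divisors of 188: [2, 47]
phi(188) = 188 * (1 - 1/2) * (1 - 1/47)
phi(188) = 92


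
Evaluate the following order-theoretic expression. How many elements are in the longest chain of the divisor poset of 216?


A chain is a totally ordered subset; we count the number of elements in a maximum chain.
Compute, for each element x, the size of the longest chain ending at x:
  1: 1
  2: 2
  3: 2
  4: 3
  9: 3
  6: 3
  ...
A maximum chain: 1 < 2 < 4 < 8 < 24 < 72 < 216
Number of elements in the longest chain: 7


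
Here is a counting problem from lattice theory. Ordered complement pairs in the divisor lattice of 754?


Complement pair (a,b): a meet b = bottom, a join b = top.
Here: gcd(a,b)=1 and lcm(a,b)=754, i.e. a*b=754 with a,b coprime.
Pairs found: (1,754), (2,377), (13,58), (26,29), ... (4 more)
Total ordered pairs: 8


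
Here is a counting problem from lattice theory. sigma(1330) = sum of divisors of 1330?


sigma(n) = sum of divisors.
Divisors of 1330: [1, 2, 5, 7, 10, 14, 19, 35, 38, 70, 95, 133, 190, 266, 665, 1330]
Sum = 2880


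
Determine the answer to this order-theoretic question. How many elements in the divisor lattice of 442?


Divisors of 442: [1, 2, 13, 17, 26, 34, 221, 442]
Count: 8


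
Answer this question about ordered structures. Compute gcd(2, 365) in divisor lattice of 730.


In a divisor lattice, meet = gcd (greatest common divisor).
By Euclidean algorithm or factoring: gcd(2,365) = 1


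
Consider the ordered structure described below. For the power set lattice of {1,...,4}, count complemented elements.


An element a is complemented if some b has a meet b = bottom, a join b = top.
every subset A has complement S\A, so all elements are complemented.
Complemented elements: {}, {1}, {2}, {3}, {4}, {1,2}, ... (10 more)
Count: 16


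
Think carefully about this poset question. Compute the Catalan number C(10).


C(n) = C(2n, n) / (n+1).
C(20, 10) = 184756
C(10) = 184756 / 11 = 16796


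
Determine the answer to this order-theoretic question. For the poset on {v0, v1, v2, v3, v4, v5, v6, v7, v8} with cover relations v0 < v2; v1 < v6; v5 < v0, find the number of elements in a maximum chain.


A chain is a totally ordered subset; we count the number of elements in a maximum chain.
Compute, for each element x, the size of the longest chain ending at x:
  v1: 1
  v3: 1
  v4: 1
  v5: 1
  v7: 1
  v8: 1
  ...
A maximum chain: v5 < v0 < v2
Number of elements in the longest chain: 3


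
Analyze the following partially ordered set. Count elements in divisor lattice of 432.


Divisors of 432: [1, 2, 3, 4, 6, 8, 9, 12, 16, 18, 24, 27, 36, 48, 54, 72, 108, 144, 216, 432]
Count: 20


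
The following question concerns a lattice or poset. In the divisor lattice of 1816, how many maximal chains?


A maximal chain goes from the minimum element to a maximal element via cover relations.
Counting all min-to-max paths in the cover graph.
Total maximal chains: 4


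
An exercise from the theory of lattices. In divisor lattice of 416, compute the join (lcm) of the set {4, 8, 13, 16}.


In a divisor lattice, join = lcm (least common multiple).
Compute lcm iteratively: start with first element, then lcm(current, next).
Elements: [4, 8, 13, 16]
lcm(4,8) = 8
lcm(8,13) = 104
lcm(104,16) = 208
Final lcm = 208


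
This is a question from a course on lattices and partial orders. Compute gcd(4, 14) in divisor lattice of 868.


In a divisor lattice, meet = gcd (greatest common divisor).
By Euclidean algorithm or factoring: gcd(4,14) = 2


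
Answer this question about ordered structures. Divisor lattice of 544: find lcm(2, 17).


In a divisor lattice, join = lcm (least common multiple).
gcd(2,17) = 1
lcm(2,17) = 2*17/gcd = 34/1 = 34


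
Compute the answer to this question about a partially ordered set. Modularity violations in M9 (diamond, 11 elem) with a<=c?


Modular law: if a <= c then a v (b ^ c) = (a v b) ^ c.
Check all triples (a,b,c) with a <= c among 11 elements.
This lattice is modular (diamonds M_m and their chain-products are modular).
Total violating triples: 0


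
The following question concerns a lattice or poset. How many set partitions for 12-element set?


B(n) = number of set partitions of an n-element set.
B(n) satisfies the recurrence: B(n+1) = sum_k C(n,k)*B(k).
B(12) = 4213597


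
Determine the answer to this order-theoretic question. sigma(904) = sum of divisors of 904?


sigma(n) = sum of divisors.
Divisors of 904: [1, 2, 4, 8, 113, 226, 452, 904]
Sum = 1710


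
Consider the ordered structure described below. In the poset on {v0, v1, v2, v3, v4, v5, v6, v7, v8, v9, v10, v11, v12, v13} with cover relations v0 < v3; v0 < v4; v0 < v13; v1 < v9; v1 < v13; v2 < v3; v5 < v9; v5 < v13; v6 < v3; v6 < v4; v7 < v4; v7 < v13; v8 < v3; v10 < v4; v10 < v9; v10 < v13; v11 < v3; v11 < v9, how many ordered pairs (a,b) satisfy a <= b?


The order relation is {(a,b) : a <= b}, reflexive so it includes (a,a).
Examples: (v0,v0), (v0,v13), (v0,v3), (v0,v4), (v1,v1), ...
Total ordered pairs: 32


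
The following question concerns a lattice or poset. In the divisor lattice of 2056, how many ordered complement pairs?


Complement pair (a,b): a meet b = bottom, a join b = top.
Here: gcd(a,b)=1 and lcm(a,b)=2056, i.e. a*b=2056 with a,b coprime.
Pairs found: (1,2056), (8,257), (257,8), (2056,1)
Total ordered pairs: 4


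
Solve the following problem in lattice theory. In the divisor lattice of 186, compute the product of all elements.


Divisors of 186: [1, 2, 3, 6, 31, 62, 93, 186]
Product = n^(d(n)/2) = 186^(8/2)
Product = 1196883216


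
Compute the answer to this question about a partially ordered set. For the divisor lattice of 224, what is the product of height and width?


Height = length of longest chain minus 1; width = size of largest antichain.
A maximum chain: 1 | 7 | 14 | 28 | 56 | 112 | 224  (height 6).
A maximum antichain: {2, 7}  (width 2).
Product = 6 * 2 = 12


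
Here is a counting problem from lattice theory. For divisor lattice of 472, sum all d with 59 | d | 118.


Interval [59,118] in divisors of 472: [59, 118]
Sum = 177


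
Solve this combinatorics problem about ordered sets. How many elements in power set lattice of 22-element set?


Power set = 2^n.
2^22 = 4194304


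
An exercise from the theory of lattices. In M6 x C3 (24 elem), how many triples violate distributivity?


Distributive law: a ^ (b v c) = (a ^ b) v (a ^ c).
Check all 24^3 = 13824 ordered triples (a,b,c).
  e.g. a=(a1,0), b=(a2,0), c=(a3,0): lhs=(a1,0) != rhs=(0,0)
  e.g. a=(a1,0), b=(a2,0), c=(a3,1): lhs=(a1,0) != rhs=(0,0)
Total violating triples: 3240


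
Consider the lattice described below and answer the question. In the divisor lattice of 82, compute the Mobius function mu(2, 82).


In a divisor lattice, mu(a,b) = mu(b/a) where mu is the classical Mobius function.
b/a = 82/2 = 41
Prime factorization of 41: primes [41]
41 is squarefree with 1 prime factor(s), so mu(41) = (-1)^1 = -1


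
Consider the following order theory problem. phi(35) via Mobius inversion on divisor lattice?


phi(n) = n * prod_{p|n} (1 - 1/p).
Prime divisors of 35: [5, 7]
phi(35) = 35 * (1 - 1/5) * (1 - 1/7)
phi(35) = 24


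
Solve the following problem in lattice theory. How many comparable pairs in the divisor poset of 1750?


A comparable pair {a,b} has a < b or b < a in the order.
Count unordered pairs where one element is strictly below the other.
Examples: {1,2}, {1,5}, {1,7}, {1,10}, ...
Total comparable pairs: 74


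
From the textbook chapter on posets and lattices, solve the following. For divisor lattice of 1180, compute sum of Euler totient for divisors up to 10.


Divisors of 1180 up to 10: [1, 2, 4, 5, 10]
phi values: [1, 1, 2, 4, 4]
Sum = 12


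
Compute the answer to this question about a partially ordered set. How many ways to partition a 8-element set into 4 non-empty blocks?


S(n,k) = k*S(n-1,k) + S(n-1,k-1).
S(7,4) = 350, S(7,3) = 301
S(8,4) = 4*350 + 301 = 1400 + 301
S(8,4) = 1701


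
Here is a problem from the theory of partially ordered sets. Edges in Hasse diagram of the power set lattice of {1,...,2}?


A cover relation a -< b holds when a < b with no c strictly between.
Cover relations:
  {} -< {1}
  {} -< {2}
  {1} -< {1,2}
  {2} -< {1,2}
Total: 4


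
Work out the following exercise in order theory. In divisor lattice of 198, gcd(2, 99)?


Meet=gcd.
gcd(2,99)=1


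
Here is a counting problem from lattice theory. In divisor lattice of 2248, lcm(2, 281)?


Join=lcm.
gcd(2,281)=1
lcm=562


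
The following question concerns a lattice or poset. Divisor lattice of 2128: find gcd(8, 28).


In a divisor lattice, meet = gcd (greatest common divisor).
By Euclidean algorithm or factoring: gcd(8,28) = 4


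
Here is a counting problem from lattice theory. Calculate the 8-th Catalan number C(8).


C(n) = C(2n, n) / (n+1).
C(16, 8) = 12870
C(8) = 12870 / 9 = 1430


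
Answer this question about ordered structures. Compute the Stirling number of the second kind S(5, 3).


S(n,k) = k*S(n-1,k) + S(n-1,k-1).
S(4,3) = 6, S(4,2) = 7
S(5,3) = 3*6 + 7 = 18 + 7
S(5,3) = 25


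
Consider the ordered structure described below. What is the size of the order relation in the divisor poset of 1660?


The order relation is {(a,b) : a <= b}, reflexive so it includes (a,a).
Examples: (1,1), (1,10), (1,166), (1,1660), (1,2), ...
Total ordered pairs: 54


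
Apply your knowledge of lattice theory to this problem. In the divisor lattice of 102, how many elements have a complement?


An element a is complemented if some b has a meet b = bottom, a join b = top.
a is complemented iff gcd(a, n/a)=1, i.e. a is a unitary divisor of 102.
Complemented elements: 1, 2, 3, 6, 17, 34, ... (2 more)
Count: 8


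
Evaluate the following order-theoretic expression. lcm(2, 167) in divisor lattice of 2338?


Join=lcm.
gcd(2,167)=1
lcm=334


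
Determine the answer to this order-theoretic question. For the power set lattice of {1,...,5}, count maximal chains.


A maximal chain goes from the minimum element to a maximal element via cover relations.
Counting all min-to-max paths in the cover graph.
Total maximal chains: 120


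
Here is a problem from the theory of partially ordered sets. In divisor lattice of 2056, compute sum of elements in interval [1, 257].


Interval [1,257] in divisors of 2056: [1, 257]
Sum = 258


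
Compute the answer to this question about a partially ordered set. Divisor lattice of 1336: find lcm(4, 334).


In a divisor lattice, join = lcm (least common multiple).
gcd(4,334) = 2
lcm(4,334) = 4*334/gcd = 1336/2 = 668


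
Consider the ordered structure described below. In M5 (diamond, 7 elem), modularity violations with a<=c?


Modular law: if a <= c then a v (b ^ c) = (a v b) ^ c.
Check all triples (a,b,c) with a <= c among 7 elements.
This lattice is modular (diamonds M_m and their chain-products are modular).
Total violating triples: 0


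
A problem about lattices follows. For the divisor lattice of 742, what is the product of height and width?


Height = length of longest chain minus 1; width = size of largest antichain.
A maximum chain: 1 | 53 | 371 | 742  (height 3).
A maximum antichain: {2, 7, 53}  (width 3).
Product = 3 * 3 = 9


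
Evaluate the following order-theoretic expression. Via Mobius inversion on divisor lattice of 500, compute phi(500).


phi(n) = n * prod_{p|n} (1 - 1/p).
Prime divisors of 500: [2, 5]
phi(500) = 500 * (1 - 1/2) * (1 - 1/5)
phi(500) = 200


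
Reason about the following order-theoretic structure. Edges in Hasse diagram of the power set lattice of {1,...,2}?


A cover relation a -< b holds when a < b with no c strictly between.
Cover relations:
  {} -< {1}
  {} -< {2}
  {1} -< {1,2}
  {2} -< {1,2}
Total: 4


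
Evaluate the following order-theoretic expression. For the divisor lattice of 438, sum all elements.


sigma(n) = sum of divisors.
Divisors of 438: [1, 2, 3, 6, 73, 146, 219, 438]
Sum = 888


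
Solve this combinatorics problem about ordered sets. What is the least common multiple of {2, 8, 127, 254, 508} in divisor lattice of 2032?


In a divisor lattice, join = lcm (least common multiple).
Compute lcm iteratively: start with first element, then lcm(current, next).
Elements: [2, 8, 127, 254, 508]
lcm(2,8) = 8
lcm(8,127) = 1016
lcm(1016,254) = 1016
lcm(1016,508) = 1016
Final lcm = 1016


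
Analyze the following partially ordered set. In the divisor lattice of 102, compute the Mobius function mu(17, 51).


In a divisor lattice, mu(a,b) = mu(b/a) where mu is the classical Mobius function.
b/a = 51/17 = 3
Prime factorization of 3: primes [3]
3 is squarefree with 1 prime factor(s), so mu(3) = (-1)^1 = -1


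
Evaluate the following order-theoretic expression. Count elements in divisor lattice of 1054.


Divisors of 1054: [1, 2, 17, 31, 34, 62, 527, 1054]
Count: 8


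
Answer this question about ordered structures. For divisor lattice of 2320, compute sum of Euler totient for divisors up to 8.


Divisors of 2320 up to 8: [1, 2, 4, 5, 8]
phi values: [1, 1, 2, 4, 4]
Sum = 12


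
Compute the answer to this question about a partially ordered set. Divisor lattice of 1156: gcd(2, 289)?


Meet=gcd.
gcd(2,289)=1


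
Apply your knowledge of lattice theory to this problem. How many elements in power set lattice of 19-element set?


Power set = 2^n.
2^19 = 524288


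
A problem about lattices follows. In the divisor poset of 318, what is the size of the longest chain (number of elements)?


A chain is a totally ordered subset; we count the number of elements in a maximum chain.
Compute, for each element x, the size of the longest chain ending at x:
  1: 1
  2: 2
  3: 2
  53: 2
  6: 3
  106: 3
  ...
A maximum chain: 1 < 2 < 6 < 318
Number of elements in the longest chain: 4


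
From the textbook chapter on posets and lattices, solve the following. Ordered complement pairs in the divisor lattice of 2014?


Complement pair (a,b): a meet b = bottom, a join b = top.
Here: gcd(a,b)=1 and lcm(a,b)=2014, i.e. a*b=2014 with a,b coprime.
Pairs found: (1,2014), (2,1007), (19,106), (38,53), ... (4 more)
Total ordered pairs: 8


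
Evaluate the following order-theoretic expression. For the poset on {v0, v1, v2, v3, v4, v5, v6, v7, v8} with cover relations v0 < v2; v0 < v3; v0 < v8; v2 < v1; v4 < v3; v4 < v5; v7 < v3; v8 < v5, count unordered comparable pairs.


A comparable pair {a,b} has a < b or b < a in the order.
Count unordered pairs where one element is strictly below the other.
Examples: {v0,v1}, {v0,v2}, {v0,v3}, {v0,v5}, ...
Total comparable pairs: 10


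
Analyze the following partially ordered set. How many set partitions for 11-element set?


B(n) = number of set partitions of an n-element set.
B(n) satisfies the recurrence: B(n+1) = sum_k C(n,k)*B(k).
B(11) = 678570


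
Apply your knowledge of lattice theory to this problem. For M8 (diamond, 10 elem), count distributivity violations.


Distributive law: a ^ (b v c) = (a ^ b) v (a ^ c).
Check all 10^3 = 1000 ordered triples (a,b,c).
  e.g. a=a1, b=a2, c=a3: lhs=a1 != rhs=0
  e.g. a=a1, b=a2, c=a4: lhs=a1 != rhs=0
Total violating triples: 336


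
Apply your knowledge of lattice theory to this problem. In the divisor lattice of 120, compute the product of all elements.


Divisors of 120: [1, 2, 3, 4, 5, 6, 8, 10, 12, 15, 20, 24, 30, 40, 60, 120]
Product = n^(d(n)/2) = 120^(16/2)
Product = 42998169600000000


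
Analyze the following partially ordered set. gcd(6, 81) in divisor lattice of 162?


Meet=gcd.
gcd(6,81)=3


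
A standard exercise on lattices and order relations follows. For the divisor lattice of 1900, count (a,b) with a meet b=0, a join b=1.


Complement pair (a,b): a meet b = bottom, a join b = top.
Here: gcd(a,b)=1 and lcm(a,b)=1900, i.e. a*b=1900 with a,b coprime.
Pairs found: (1,1900), (4,475), (19,100), (25,76), ... (4 more)
Total ordered pairs: 8


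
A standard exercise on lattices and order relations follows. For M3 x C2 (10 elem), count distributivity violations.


Distributive law: a ^ (b v c) = (a ^ b) v (a ^ c).
Check all 10^3 = 1000 ordered triples (a,b,c).
  e.g. a=(a1,0), b=(a2,0), c=(a3,0): lhs=(a1,0) != rhs=(0,0)
  e.g. a=(a1,0), b=(a2,0), c=(a3,1): lhs=(a1,0) != rhs=(0,0)
Total violating triples: 48


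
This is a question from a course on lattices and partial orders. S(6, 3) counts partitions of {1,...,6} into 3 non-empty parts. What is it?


S(n,k) = k*S(n-1,k) + S(n-1,k-1).
S(5,3) = 25, S(5,2) = 15
S(6,3) = 3*25 + 15 = 75 + 15
S(6,3) = 90


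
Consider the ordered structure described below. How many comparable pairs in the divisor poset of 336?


A comparable pair {a,b} has a < b or b < a in the order.
Count unordered pairs where one element is strictly below the other.
Examples: {1,2}, {1,3}, {1,4}, {1,6}, ...
Total comparable pairs: 115


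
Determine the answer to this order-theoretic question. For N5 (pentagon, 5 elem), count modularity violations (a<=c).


Modular law: if a <= c then a v (b ^ c) = (a v b) ^ c.
Check all triples (a,b,c) with a <= c among 5 elements.
  e.g. a=a, b=c, c=b: lhs=a != rhs=b
Total violating triples: 1


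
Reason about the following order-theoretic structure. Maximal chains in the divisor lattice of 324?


A maximal chain goes from the minimum element to a maximal element via cover relations.
Counting all min-to-max paths in the cover graph.
Total maximal chains: 15


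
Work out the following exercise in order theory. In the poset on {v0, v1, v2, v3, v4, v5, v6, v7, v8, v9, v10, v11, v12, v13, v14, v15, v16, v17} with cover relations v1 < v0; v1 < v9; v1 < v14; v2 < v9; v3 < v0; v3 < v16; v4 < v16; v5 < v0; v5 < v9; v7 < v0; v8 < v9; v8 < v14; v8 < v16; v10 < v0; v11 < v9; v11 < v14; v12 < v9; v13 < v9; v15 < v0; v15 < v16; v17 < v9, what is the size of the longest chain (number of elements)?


A chain is a totally ordered subset; we count the number of elements in a maximum chain.
Compute, for each element x, the size of the longest chain ending at x:
  v1: 1
  v2: 1
  v3: 1
  v4: 1
  v5: 1
  v6: 1
  ...
A maximum chain: v1 < v0
Number of elements in the longest chain: 2


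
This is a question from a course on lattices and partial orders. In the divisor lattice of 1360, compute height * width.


Height = length of longest chain minus 1; width = size of largest antichain.
A maximum chain: 1 | 17 | 85 | 170 | 340 | 680 | 1360  (height 6).
A maximum antichain: {4, 10, 34, 85}  (width 4).
Product = 6 * 4 = 24


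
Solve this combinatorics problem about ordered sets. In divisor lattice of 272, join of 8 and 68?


In a divisor lattice, join = lcm (least common multiple).
gcd(8,68) = 4
lcm(8,68) = 8*68/gcd = 544/4 = 136


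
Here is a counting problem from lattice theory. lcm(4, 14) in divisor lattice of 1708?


Join=lcm.
gcd(4,14)=2
lcm=28


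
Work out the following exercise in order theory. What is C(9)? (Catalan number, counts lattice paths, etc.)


C(n) = C(2n, n) / (n+1).
C(18, 9) = 48620
C(9) = 48620 / 10 = 4862


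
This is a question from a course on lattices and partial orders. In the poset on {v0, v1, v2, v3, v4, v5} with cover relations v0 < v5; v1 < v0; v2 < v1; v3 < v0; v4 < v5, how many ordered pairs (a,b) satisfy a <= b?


The order relation is {(a,b) : a <= b}, reflexive so it includes (a,a).
Examples: (v0,v0), (v0,v5), (v1,v0), (v1,v1), (v1,v5), ...
Total ordered pairs: 15


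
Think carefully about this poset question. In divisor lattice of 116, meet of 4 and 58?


In a divisor lattice, meet = gcd (greatest common divisor).
By Euclidean algorithm or factoring: gcd(4,58) = 2


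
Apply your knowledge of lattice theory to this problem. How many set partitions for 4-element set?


B(n) = number of set partitions of an n-element set.
B(n) satisfies the recurrence: B(n+1) = sum_k C(n,k)*B(k).
B(4) = 15


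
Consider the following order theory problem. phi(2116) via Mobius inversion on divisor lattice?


phi(n) = n * prod_{p|n} (1 - 1/p).
Prime divisors of 2116: [2, 23]
phi(2116) = 2116 * (1 - 1/2) * (1 - 1/23)
phi(2116) = 1012


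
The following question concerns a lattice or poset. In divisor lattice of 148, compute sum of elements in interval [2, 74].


Interval [2,74] in divisors of 148: [2, 74]
Sum = 76


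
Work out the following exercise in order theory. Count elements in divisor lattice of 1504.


Divisors of 1504: [1, 2, 4, 8, 16, 32, 47, 94, 188, 376, 752, 1504]
Count: 12


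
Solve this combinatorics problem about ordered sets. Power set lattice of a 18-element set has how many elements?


Power set = 2^n.
2^18 = 262144


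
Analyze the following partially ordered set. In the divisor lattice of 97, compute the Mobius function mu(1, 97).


In a divisor lattice, mu(a,b) = mu(b/a) where mu is the classical Mobius function.
b/a = 97/1 = 97
Prime factorization of 97: primes [97]
97 is squarefree with 1 prime factor(s), so mu(97) = (-1)^1 = -1


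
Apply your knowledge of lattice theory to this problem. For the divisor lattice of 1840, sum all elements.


sigma(n) = sum of divisors.
Divisors of 1840: [1, 2, 4, 5, 8, 10, 16, 20, 23, 40, 46, 80, 92, 115, 184, 230, 368, 460, 920, 1840]
Sum = 4464


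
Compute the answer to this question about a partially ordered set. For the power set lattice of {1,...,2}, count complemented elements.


An element a is complemented if some b has a meet b = bottom, a join b = top.
every subset A has complement S\A, so all elements are complemented.
Complemented elements: {}, {1}, {2}, {1,2}
Count: 4


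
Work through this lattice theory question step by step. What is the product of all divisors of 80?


Divisors of 80: [1, 2, 4, 5, 8, 10, 16, 20, 40, 80]
Product = n^(d(n)/2) = 80^(10/2)
Product = 3276800000


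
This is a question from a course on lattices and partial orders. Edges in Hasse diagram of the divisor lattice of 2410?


A cover relation a -< b holds when a < b with no c strictly between.
Cover relations:
  1 -< 2
  1 -< 5
  1 -< 241
  2 -< 10
  2 -< 482
  5 -< 10
  5 -< 1205
  10 -< 2410
  ...4 more
Total: 12


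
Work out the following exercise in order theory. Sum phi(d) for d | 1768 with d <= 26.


Divisors of 1768 up to 26: [1, 2, 4, 8, 13, 17, 26]
phi values: [1, 1, 2, 4, 12, 16, 12]
Sum = 48


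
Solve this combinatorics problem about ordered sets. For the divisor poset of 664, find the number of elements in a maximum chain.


A chain is a totally ordered subset; we count the number of elements in a maximum chain.
Compute, for each element x, the size of the longest chain ending at x:
  1: 1
  2: 2
  83: 2
  4: 3
  8: 4
  166: 3
  ...
A maximum chain: 1 < 2 < 4 < 8 < 664
Number of elements in the longest chain: 5


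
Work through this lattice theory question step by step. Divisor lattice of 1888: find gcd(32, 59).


In a divisor lattice, meet = gcd (greatest common divisor).
By Euclidean algorithm or factoring: gcd(32,59) = 1


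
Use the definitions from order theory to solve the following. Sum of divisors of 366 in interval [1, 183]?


Interval [1,183] in divisors of 366: [1, 3, 61, 183]
Sum = 248


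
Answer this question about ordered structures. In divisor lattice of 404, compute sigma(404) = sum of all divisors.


sigma(n) = sum of divisors.
Divisors of 404: [1, 2, 4, 101, 202, 404]
Sum = 714
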